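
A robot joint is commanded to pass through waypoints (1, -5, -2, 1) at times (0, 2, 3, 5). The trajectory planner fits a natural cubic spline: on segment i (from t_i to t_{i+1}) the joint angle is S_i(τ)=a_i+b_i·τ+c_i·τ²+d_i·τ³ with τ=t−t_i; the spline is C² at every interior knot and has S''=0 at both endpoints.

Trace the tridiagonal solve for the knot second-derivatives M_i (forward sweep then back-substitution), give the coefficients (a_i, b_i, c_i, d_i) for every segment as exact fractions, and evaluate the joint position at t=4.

Δ: Δ0=-3, Δ1=3, Δ2=3/2
row 1: diag=6, rhs=36; c'=1/6, d'=6
row 2: denom=6−1·1/6=35/6; d'=(-9−1·6)/(35/6)=-18/7
back: M2=-18/7
back: M1=6−1/6·-18/7=45/7
M: M0=0, M1=45/7, M2=-18/7, M3=0
seg 0: a=1, c=M0/2=0, d=(M1−M0)/(6·2)=15/28, b=Δ0−h0·(2M0+M1)/6=-36/7
seg 1: a=-5, c=M1/2=45/14, d=(M2−M1)/(6·1)=-3/2, b=Δ1−h1·(2M1+M2)/6=9/7
seg 2: a=-2, c=M2/2=-9/7, d=(M3−M2)/(6·2)=3/14, b=Δ2−h2·(2M2+M3)/6=45/14
t_q=4 → seg 2, τ=1; S=-2+45/14·τ+-9/7·τ²+3/14·τ³=1/7

  seg 0: a=1 b=-36/7 c=0 d=15/28
  seg 1: a=-5 b=9/7 c=45/14 d=-3/2
  seg 2: a=-2 b=45/14 c=-9/7 d=3/14
S(4) = 1/7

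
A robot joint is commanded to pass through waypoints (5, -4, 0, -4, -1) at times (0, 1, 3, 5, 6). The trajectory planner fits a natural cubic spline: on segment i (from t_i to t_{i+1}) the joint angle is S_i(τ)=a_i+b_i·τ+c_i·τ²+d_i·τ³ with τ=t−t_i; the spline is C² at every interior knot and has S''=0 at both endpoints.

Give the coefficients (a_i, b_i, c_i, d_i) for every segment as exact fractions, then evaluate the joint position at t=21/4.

  seg 0: a=5 b=-113/10 c=0 d=23/10
  seg 1: a=-4 b=-22/5 c=69/10 d=-37/20
  seg 2: a=0 b=1 c=-21/5 d=27/20
  seg 3: a=-4 b=2/5 c=39/10 d=-13/10
S(21/4) = -2353/640

Δ: Δ0=-9, Δ1=2, Δ2=-2, Δ3=3
row 1: diag=6, rhs=66; c'=1/3, d'=11
row 2: denom=8−2·1/3=22/3; d'=(-24−2·11)/(22/3)=-69/11
row 3: denom=6−2·3/11=60/11; d'=(30−2·-69/11)/(60/11)=39/5
back: M3=39/5
back: M2=-69/11−3/11·39/5=-42/5
back: M1=11−1/3·-42/5=69/5
M: M0=0, M1=69/5, M2=-42/5, M3=39/5, M4=0
seg 0: a=5, c=M0/2=0, d=(M1−M0)/(6·1)=23/10, b=Δ0−h0·(2M0+M1)/6=-113/10
seg 1: a=-4, c=M1/2=69/10, d=(M2−M1)/(6·2)=-37/20, b=Δ1−h1·(2M1+M2)/6=-22/5
seg 2: a=0, c=M2/2=-21/5, d=(M3−M2)/(6·2)=27/20, b=Δ2−h2·(2M2+M3)/6=1
seg 3: a=-4, c=M3/2=39/10, d=(M4−M3)/(6·1)=-13/10, b=Δ3−h3·(2M3+M4)/6=2/5
t_q=21/4 → seg 3, τ=1/4; S=-4+2/5·τ+39/10·τ²+-13/10·τ³=-2353/640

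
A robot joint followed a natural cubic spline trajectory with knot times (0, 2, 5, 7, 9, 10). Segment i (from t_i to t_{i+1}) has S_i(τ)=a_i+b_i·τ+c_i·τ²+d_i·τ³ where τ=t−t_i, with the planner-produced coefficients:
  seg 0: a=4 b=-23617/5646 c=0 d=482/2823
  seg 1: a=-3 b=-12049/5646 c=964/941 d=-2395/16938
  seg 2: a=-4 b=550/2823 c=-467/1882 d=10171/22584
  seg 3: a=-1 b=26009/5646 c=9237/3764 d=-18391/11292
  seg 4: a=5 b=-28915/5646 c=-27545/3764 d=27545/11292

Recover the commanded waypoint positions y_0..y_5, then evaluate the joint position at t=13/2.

y_0 = S_0(0) = a_0 = 4
y_1 = S_1(0) = a_1 = -3
y_2 = S_2(0) = a_2 = -4
y_3 = S_3(0) = a_3 = -1
y_4 = S_4(0) = a_4 = 5
y_5 = S_4(1) = -5
t_q=13/2 is in segment 2 (τ=3/2); S_2(τ)=-165381/60224

y_0=4 y_1=-3 y_2=-4 y_3=-1 y_4=5 y_5=-5
S(13/2) = -165381/60224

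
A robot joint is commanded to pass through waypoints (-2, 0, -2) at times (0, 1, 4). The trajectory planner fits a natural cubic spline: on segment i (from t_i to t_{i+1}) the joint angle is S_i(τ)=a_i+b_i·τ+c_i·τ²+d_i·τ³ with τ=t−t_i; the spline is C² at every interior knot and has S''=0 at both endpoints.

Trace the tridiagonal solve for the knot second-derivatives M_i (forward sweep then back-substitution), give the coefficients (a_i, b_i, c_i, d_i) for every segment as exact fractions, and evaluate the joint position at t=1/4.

  seg 0: a=-2 b=7/3 c=0 d=-1/3
  seg 1: a=0 b=4/3 c=-1 d=1/9
S(1/4) = -91/64

Δ: Δ0=2, Δ1=-2/3
row 1: diag=8, rhs=-16; c'=3/8, d'=-2
back: M1=-2
M: M0=0, M1=-2, M2=0
seg 0: a=-2, c=M0/2=0, d=(M1−M0)/(6·1)=-1/3, b=Δ0−h0·(2M0+M1)/6=7/3
seg 1: a=0, c=M1/2=-1, d=(M2−M1)/(6·3)=1/9, b=Δ1−h1·(2M1+M2)/6=4/3
t_q=1/4 → seg 0, τ=1/4; S=-2+7/3·τ+0·τ²+-1/3·τ³=-91/64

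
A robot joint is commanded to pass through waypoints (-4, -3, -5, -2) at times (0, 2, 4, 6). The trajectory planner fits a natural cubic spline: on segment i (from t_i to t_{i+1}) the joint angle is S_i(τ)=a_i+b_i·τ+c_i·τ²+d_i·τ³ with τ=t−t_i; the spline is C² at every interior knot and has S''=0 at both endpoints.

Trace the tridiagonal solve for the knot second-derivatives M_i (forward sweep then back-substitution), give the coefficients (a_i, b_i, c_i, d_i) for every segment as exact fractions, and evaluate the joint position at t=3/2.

Δ: Δ0=1/2, Δ1=-1, Δ2=3/2
row 1: diag=8, rhs=-9; c'=1/4, d'=-9/8
row 2: denom=8−2·1/4=15/2; d'=(15−2·-9/8)/(15/2)=23/10
back: M2=23/10
back: M1=-9/8−1/4·23/10=-17/10
M: M0=0, M1=-17/10, M2=23/10, M3=0
seg 0: a=-4, c=M0/2=0, d=(M1−M0)/(6·2)=-17/120, b=Δ0−h0·(2M0+M1)/6=16/15
seg 1: a=-3, c=M1/2=-17/20, d=(M2−M1)/(6·2)=1/3, b=Δ1−h1·(2M1+M2)/6=-19/30
seg 2: a=-5, c=M2/2=23/20, d=(M3−M2)/(6·2)=-23/120, b=Δ2−h2·(2M2+M3)/6=-1/30
t_q=3/2 → seg 0, τ=3/2; S=-4+16/15·τ+0·τ²+-17/120·τ³=-921/320

  seg 0: a=-4 b=16/15 c=0 d=-17/120
  seg 1: a=-3 b=-19/30 c=-17/20 d=1/3
  seg 2: a=-5 b=-1/30 c=23/20 d=-23/120
S(3/2) = -921/320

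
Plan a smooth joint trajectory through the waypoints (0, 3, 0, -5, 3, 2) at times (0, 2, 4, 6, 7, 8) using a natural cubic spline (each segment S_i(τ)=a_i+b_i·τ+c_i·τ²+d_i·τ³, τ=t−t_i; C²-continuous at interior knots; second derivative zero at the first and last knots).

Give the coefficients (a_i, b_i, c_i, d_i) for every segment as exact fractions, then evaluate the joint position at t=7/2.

  seg 0: a=0 b=1193/626 c=0 d=-127/1252
  seg 1: a=3 b=431/626 c=-381/626 d=-76/313
  seg 2: a=0 b=-2917/626 c=-1293/626 d=1969/1252
  seg 3: a=-5 b=3725/626 c=2307/313 d=-3331/626
  seg 4: a=3 b=1480/313 c=-5379/626 d=1793/626
S(7/2) = 4617/2504

Δ: Δ0=3/2, Δ1=-3/2, Δ2=-5/2, Δ3=8, Δ4=-1
row 1: diag=8, rhs=-18; c'=1/4, d'=-9/4
row 2: denom=8−2·1/4=15/2; d'=(-6−2·-9/4)/(15/2)=-1/5
row 3: denom=6−2·4/15=82/15; d'=(63−2·-1/5)/(82/15)=951/82
row 4: denom=4−1·15/82=313/82; d'=(-54−1·951/82)/(313/82)=-5379/313
back: M4=-5379/313
back: M3=951/82−15/82·-5379/313=4614/313
back: M2=-1/5−4/15·4614/313=-1293/313
back: M1=-9/4−1/4·-1293/313=-381/313
M: M0=0, M1=-381/313, M2=-1293/313, M3=4614/313, M4=-5379/313, M5=0
seg 0: a=0, c=M0/2=0, d=(M1−M0)/(6·2)=-127/1252, b=Δ0−h0·(2M0+M1)/6=1193/626
seg 1: a=3, c=M1/2=-381/626, d=(M2−M1)/(6·2)=-76/313, b=Δ1−h1·(2M1+M2)/6=431/626
seg 2: a=0, c=M2/2=-1293/626, d=(M3−M2)/(6·2)=1969/1252, b=Δ2−h2·(2M2+M3)/6=-2917/626
seg 3: a=-5, c=M3/2=2307/313, d=(M4−M3)/(6·1)=-3331/626, b=Δ3−h3·(2M3+M4)/6=3725/626
seg 4: a=3, c=M4/2=-5379/626, d=(M5−M4)/(6·1)=1793/626, b=Δ4−h4·(2M4+M5)/6=1480/313
t_q=7/2 → seg 1, τ=3/2; S=3+431/626·τ+-381/626·τ²+-76/313·τ³=4617/2504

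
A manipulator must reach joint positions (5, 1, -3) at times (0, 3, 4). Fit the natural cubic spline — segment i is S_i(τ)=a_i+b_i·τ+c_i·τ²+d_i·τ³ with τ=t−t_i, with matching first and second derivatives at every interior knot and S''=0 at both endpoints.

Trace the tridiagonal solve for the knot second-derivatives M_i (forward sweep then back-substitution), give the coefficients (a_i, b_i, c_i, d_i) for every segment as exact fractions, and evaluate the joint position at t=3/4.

Δ: Δ0=-4/3, Δ1=-4
row 1: diag=8, rhs=-16; c'=1/8, d'=-2
back: M1=-2
M: M0=0, M1=-2, M2=0
seg 0: a=5, c=M0/2=0, d=(M1−M0)/(6·3)=-1/9, b=Δ0−h0·(2M0+M1)/6=-1/3
seg 1: a=1, c=M1/2=-1, d=(M2−M1)/(6·1)=1/3, b=Δ1−h1·(2M1+M2)/6=-10/3
t_q=3/4 → seg 0, τ=3/4; S=5+-1/3·τ+0·τ²+-1/9·τ³=301/64

  seg 0: a=5 b=-1/3 c=0 d=-1/9
  seg 1: a=1 b=-10/3 c=-1 d=1/3
S(3/4) = 301/64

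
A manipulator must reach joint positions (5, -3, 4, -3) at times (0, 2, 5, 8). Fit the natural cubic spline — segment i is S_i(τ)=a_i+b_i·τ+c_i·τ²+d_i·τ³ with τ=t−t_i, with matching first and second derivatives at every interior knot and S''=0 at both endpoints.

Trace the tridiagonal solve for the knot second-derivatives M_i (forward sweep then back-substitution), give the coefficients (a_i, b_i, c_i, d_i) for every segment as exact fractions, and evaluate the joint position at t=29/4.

Δ: Δ0=-4, Δ1=7/3, Δ2=-7/3
row 1: diag=10, rhs=38; c'=3/10, d'=19/5
row 2: denom=12−3·3/10=111/10; d'=(-28−3·19/5)/(111/10)=-394/111
back: M2=-394/111
back: M1=19/5−3/10·-394/111=180/37
M: M0=0, M1=180/37, M2=-394/111, M3=0
seg 0: a=5, c=M0/2=0, d=(M1−M0)/(6·2)=15/37, b=Δ0−h0·(2M0+M1)/6=-208/37
seg 1: a=-3, c=M1/2=90/37, d=(M2−M1)/(6·3)=-467/999, b=Δ1−h1·(2M1+M2)/6=-28/37
seg 2: a=4, c=M2/2=-197/111, d=(M3−M2)/(6·3)=197/999, b=Δ2−h2·(2M2+M3)/6=45/37
t_q=29/4 → seg 2, τ=9/4; S=4+45/37·τ+-197/111·τ²+197/999·τ³=-5/2368

  seg 0: a=5 b=-208/37 c=0 d=15/37
  seg 1: a=-3 b=-28/37 c=90/37 d=-467/999
  seg 2: a=4 b=45/37 c=-197/111 d=197/999
S(29/4) = -5/2368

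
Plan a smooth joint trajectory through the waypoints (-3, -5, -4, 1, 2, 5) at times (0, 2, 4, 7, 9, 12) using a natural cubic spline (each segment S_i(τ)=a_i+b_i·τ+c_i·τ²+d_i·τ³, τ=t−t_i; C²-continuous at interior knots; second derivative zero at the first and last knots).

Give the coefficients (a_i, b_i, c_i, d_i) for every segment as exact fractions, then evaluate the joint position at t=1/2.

Δ: Δ0=-1, Δ1=1/2, Δ2=5/3, Δ3=1/2, Δ4=1
row 1: diag=8, rhs=9; c'=1/4, d'=9/8
row 2: denom=10−2·1/4=19/2; d'=(7−2·9/8)/(19/2)=1/2
row 3: denom=10−3·6/19=172/19; d'=(-7−3·1/2)/(172/19)=-323/344
row 4: denom=10−2·19/86=411/43; d'=(3−2·-323/344)/(411/43)=839/1644
back: M4=839/1644
back: M3=-323/344−19/86·839/1644=-1729/1644
back: M2=1/2−6/19·-1729/1644=114/137
back: M1=9/8−1/4·114/137=1005/1096
M: M0=0, M1=1005/1096, M2=114/137, M3=-1729/1644, M4=839/1644, M5=0
seg 0: a=-3, c=M0/2=0, d=(M1−M0)/(6·2)=335/4384, b=Δ0−h0·(2M0+M1)/6=-1431/1096
seg 1: a=-5, c=M1/2=1005/2192, d=(M2−M1)/(6·2)=-31/4384, b=Δ1−h1·(2M1+M2)/6=-213/548
seg 2: a=-4, c=M2/2=57/137, d=(M3−M2)/(6·3)=-3097/29592, b=Δ2−h2·(2M2+M3)/6=1491/1096
seg 3: a=1, c=M3/2=-1729/3288, d=(M4−M3)/(6·2)=107/822, b=Δ3−h3·(2M3+M4)/6=565/548
seg 4: a=2, c=M4/2=839/3288, d=(M5−M4)/(6·3)=-839/29592, b=Δ4−h4·(2M4+M5)/6=805/1644
t_q=1/2 → seg 0, τ=1/2; S=-3+-1431/1096·τ+0·τ²+335/4384·τ³=-127777/35072

  seg 0: a=-3 b=-1431/1096 c=0 d=335/4384
  seg 1: a=-5 b=-213/548 c=1005/2192 d=-31/4384
  seg 2: a=-4 b=1491/1096 c=57/137 d=-3097/29592
  seg 3: a=1 b=565/548 c=-1729/3288 d=107/822
  seg 4: a=2 b=805/1644 c=839/3288 d=-839/29592
S(1/2) = -127777/35072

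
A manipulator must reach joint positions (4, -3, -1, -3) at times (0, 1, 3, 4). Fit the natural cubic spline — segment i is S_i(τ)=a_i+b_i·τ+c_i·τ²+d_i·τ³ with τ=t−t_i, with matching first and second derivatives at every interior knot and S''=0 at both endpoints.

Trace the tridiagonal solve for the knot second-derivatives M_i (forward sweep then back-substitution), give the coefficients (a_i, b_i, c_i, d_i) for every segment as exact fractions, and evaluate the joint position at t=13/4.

Δ: Δ0=-7, Δ1=1, Δ2=-2
row 1: diag=6, rhs=48; c'=1/3, d'=8
row 2: denom=6−2·1/3=16/3; d'=(-18−2·8)/(16/3)=-51/8
back: M2=-51/8
back: M1=8−1/3·-51/8=81/8
M: M0=0, M1=81/8, M2=-51/8, M3=0
seg 0: a=4, c=M0/2=0, d=(M1−M0)/(6·1)=27/16, b=Δ0−h0·(2M0+M1)/6=-139/16
seg 1: a=-3, c=M1/2=81/16, d=(M2−M1)/(6·2)=-11/8, b=Δ1−h1·(2M1+M2)/6=-29/8
seg 2: a=-1, c=M2/2=-51/16, d=(M3−M2)/(6·1)=17/16, b=Δ2−h2·(2M2+M3)/6=1/8
t_q=13/4 → seg 2, τ=1/4; S=-1+1/8·τ+-51/16·τ²+17/16·τ³=-1179/1024

  seg 0: a=4 b=-139/16 c=0 d=27/16
  seg 1: a=-3 b=-29/8 c=81/16 d=-11/8
  seg 2: a=-1 b=1/8 c=-51/16 d=17/16
S(13/4) = -1179/1024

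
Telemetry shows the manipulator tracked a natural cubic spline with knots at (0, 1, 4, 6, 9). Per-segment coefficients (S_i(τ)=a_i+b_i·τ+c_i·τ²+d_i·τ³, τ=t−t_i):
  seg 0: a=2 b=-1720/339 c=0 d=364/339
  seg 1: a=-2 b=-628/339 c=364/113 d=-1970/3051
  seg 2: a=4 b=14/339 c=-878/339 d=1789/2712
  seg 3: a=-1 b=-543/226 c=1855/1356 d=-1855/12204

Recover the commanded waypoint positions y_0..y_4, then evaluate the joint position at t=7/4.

y_0=2 y_1=-2 y_2=4 y_3=-1 y_4=0
S(7/4) = -6689/3616

y_0 = S_0(0) = a_0 = 2
y_1 = S_1(0) = a_1 = -2
y_2 = S_2(0) = a_2 = 4
y_3 = S_3(0) = a_3 = -1
y_4 = S_3(3) = 0
t_q=7/4 is in segment 1 (τ=3/4); S_1(τ)=-6689/3616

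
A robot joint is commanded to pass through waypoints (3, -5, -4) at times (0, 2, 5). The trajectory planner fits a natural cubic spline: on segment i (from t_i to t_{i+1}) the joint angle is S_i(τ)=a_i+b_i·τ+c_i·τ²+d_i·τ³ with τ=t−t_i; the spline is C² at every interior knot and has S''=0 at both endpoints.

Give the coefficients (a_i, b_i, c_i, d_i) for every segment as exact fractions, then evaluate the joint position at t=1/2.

Δ: Δ0=-4, Δ1=1/3
row 1: diag=10, rhs=26; c'=3/10, d'=13/5
back: M1=13/5
M: M0=0, M1=13/5, M2=0
seg 0: a=3, c=M0/2=0, d=(M1−M0)/(6·2)=13/60, b=Δ0−h0·(2M0+M1)/6=-73/15
seg 1: a=-5, c=M1/2=13/10, d=(M2−M1)/(6·3)=-13/90, b=Δ1−h1·(2M1+M2)/6=-34/15
t_q=1/2 → seg 0, τ=1/2; S=3+-73/15·τ+0·τ²+13/60·τ³=19/32

  seg 0: a=3 b=-73/15 c=0 d=13/60
  seg 1: a=-5 b=-34/15 c=13/10 d=-13/90
S(1/2) = 19/32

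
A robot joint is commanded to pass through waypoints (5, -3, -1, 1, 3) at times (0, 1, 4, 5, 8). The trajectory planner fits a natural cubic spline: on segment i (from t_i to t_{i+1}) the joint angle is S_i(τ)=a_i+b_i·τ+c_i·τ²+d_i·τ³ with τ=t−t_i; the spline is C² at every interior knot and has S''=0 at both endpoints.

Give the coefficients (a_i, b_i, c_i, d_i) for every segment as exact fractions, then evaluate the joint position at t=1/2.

  seg 0: a=5 b=-661/72 c=0 d=85/72
  seg 1: a=-3 b=-203/36 c=85/24 d=-311/648
  seg 2: a=-1 b=191/72 c=-7/9 d=1/8
  seg 3: a=1 b=53/36 c=-29/72 d=29/648
S(1/2) = 107/192

Δ: Δ0=-8, Δ1=2/3, Δ2=2, Δ3=2/3
row 1: diag=8, rhs=52; c'=3/8, d'=13/2
row 2: denom=8−3·3/8=55/8; d'=(8−3·13/2)/(55/8)=-92/55
row 3: denom=8−1·8/55=432/55; d'=(-8−1·-92/55)/(432/55)=-29/36
back: M3=-29/36
back: M2=-92/55−8/55·-29/36=-14/9
back: M1=13/2−3/8·-14/9=85/12
M: M0=0, M1=85/12, M2=-14/9, M3=-29/36, M4=0
seg 0: a=5, c=M0/2=0, d=(M1−M0)/(6·1)=85/72, b=Δ0−h0·(2M0+M1)/6=-661/72
seg 1: a=-3, c=M1/2=85/24, d=(M2−M1)/(6·3)=-311/648, b=Δ1−h1·(2M1+M2)/6=-203/36
seg 2: a=-1, c=M2/2=-7/9, d=(M3−M2)/(6·1)=1/8, b=Δ2−h2·(2M2+M3)/6=191/72
seg 3: a=1, c=M3/2=-29/72, d=(M4−M3)/(6·3)=29/648, b=Δ3−h3·(2M3+M4)/6=53/36
t_q=1/2 → seg 0, τ=1/2; S=5+-661/72·τ+0·τ²+85/72·τ³=107/192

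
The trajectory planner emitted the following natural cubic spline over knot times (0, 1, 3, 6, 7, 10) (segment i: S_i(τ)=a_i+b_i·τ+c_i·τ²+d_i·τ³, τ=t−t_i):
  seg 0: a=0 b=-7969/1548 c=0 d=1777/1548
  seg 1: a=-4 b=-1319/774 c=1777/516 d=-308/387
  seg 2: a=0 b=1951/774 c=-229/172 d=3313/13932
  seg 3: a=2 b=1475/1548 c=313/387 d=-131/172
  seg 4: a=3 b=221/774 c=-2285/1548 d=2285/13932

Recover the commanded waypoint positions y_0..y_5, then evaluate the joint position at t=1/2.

y_0 = S_0(0) = a_0 = 0
y_1 = S_1(0) = a_1 = -4
y_2 = S_2(0) = a_2 = 0
y_3 = S_3(0) = a_3 = 2
y_4 = S_4(0) = a_4 = 3
y_5 = S_4(3) = -5
t_q=1/2 is in segment 0 (τ=1/2); S_0(τ)=-10033/4128

y_0=0 y_1=-4 y_2=0 y_3=2 y_4=3 y_5=-5
S(1/2) = -10033/4128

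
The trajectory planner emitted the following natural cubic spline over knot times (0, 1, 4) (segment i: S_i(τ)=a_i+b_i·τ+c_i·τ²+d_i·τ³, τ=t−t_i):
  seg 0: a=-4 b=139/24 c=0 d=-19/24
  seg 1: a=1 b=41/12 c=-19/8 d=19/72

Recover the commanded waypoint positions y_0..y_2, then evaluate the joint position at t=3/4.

y_0 = S_0(0) = a_0 = -4
y_1 = S_1(0) = a_1 = 1
y_2 = S_1(3) = -3
t_q=3/4 is in segment 0 (τ=3/4); S_0(τ)=5/512

y_0=-4 y_1=1 y_2=-3
S(3/4) = 5/512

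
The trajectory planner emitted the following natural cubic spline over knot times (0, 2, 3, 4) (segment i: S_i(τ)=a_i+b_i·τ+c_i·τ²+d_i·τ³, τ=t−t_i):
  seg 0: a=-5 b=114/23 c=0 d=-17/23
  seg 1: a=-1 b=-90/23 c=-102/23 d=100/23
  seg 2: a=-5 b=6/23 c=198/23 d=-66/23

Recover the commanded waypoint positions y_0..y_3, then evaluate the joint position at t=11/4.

y_0=-5 y_1=-1 y_2=-5 y_3=1
S(11/4) = -1691/368

y_0 = S_0(0) = a_0 = -5
y_1 = S_1(0) = a_1 = -1
y_2 = S_2(0) = a_2 = -5
y_3 = S_2(1) = 1
t_q=11/4 is in segment 1 (τ=3/4); S_1(τ)=-1691/368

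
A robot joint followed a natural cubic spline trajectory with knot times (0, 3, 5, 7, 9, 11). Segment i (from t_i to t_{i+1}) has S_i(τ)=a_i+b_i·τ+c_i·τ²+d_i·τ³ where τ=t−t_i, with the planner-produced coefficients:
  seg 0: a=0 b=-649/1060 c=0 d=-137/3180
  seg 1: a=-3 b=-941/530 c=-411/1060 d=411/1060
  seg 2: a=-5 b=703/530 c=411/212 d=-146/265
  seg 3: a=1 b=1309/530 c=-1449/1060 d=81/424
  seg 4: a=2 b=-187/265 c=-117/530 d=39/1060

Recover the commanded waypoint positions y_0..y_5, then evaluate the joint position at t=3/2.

y_0 = S_0(0) = a_0 = 0
y_1 = S_1(0) = a_1 = -3
y_2 = S_2(0) = a_2 = -5
y_3 = S_3(0) = a_3 = 1
y_4 = S_4(0) = a_4 = 2
y_5 = S_4(2) = 0
t_q=3/2 is in segment 0 (τ=3/2); S_0(τ)=-9021/8480

y_0=0 y_1=-3 y_2=-5 y_3=1 y_4=2 y_5=0
S(3/2) = -9021/8480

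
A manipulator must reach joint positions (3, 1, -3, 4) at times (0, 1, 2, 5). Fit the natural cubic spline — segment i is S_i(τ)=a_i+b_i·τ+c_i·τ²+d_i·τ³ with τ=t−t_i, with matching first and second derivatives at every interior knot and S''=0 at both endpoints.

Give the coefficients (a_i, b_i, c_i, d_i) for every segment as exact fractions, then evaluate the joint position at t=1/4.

Δ: Δ0=-2, Δ1=-4, Δ2=7/3
row 1: diag=4, rhs=-12; c'=1/4, d'=-3
row 2: denom=8−1·1/4=31/4; d'=(38−1·-3)/(31/4)=164/31
back: M2=164/31
back: M1=-3−1/4·164/31=-134/31
M: M0=0, M1=-134/31, M2=164/31, M3=0
seg 0: a=3, c=M0/2=0, d=(M1−M0)/(6·1)=-67/93, b=Δ0−h0·(2M0+M1)/6=-119/93
seg 1: a=1, c=M1/2=-67/31, d=(M2−M1)/(6·1)=149/93, b=Δ1−h1·(2M1+M2)/6=-320/93
seg 2: a=-3, c=M2/2=82/31, d=(M3−M2)/(6·3)=-82/279, b=Δ2−h2·(2M2+M3)/6=-275/93
t_q=1/4 → seg 0, τ=1/4; S=3+-119/93·τ+0·τ²+-67/93·τ³=5295/1984

  seg 0: a=3 b=-119/93 c=0 d=-67/93
  seg 1: a=1 b=-320/93 c=-67/31 d=149/93
  seg 2: a=-3 b=-275/93 c=82/31 d=-82/279
S(1/4) = 5295/1984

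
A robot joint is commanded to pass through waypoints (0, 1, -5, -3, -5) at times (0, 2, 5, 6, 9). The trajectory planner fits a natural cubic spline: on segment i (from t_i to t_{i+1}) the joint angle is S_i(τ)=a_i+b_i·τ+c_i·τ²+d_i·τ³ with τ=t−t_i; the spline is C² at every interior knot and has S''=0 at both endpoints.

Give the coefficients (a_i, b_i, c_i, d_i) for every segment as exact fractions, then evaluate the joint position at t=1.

Δ: Δ0=1/2, Δ1=-2, Δ2=2, Δ3=-2/3
row 1: diag=10, rhs=-15; c'=3/10, d'=-3/2
row 2: denom=8−3·3/10=71/10; d'=(24−3·-3/2)/(71/10)=285/71
row 3: denom=8−1·10/71=558/71; d'=(-16−1·285/71)/(558/71)=-1421/558
back: M3=-1421/558
back: M2=285/71−10/71·-1421/558=1220/279
back: M1=-3/2−3/10·1220/279=-523/186
M: M0=0, M1=-523/186, M2=1220/279, M3=-1421/558, M4=0
seg 0: a=0, c=M0/2=0, d=(M1−M0)/(6·2)=-523/2232, b=Δ0−h0·(2M0+M1)/6=401/279
seg 1: a=1, c=M1/2=-523/372, d=(M2−M1)/(6·3)=4009/10044, b=Δ1−h1·(2M1+M2)/6=-767/558
seg 2: a=-5, c=M2/2=610/279, d=(M3−M2)/(6·1)=-143/124, b=Δ2−h2·(2M2+M3)/6=1079/1116
seg 3: a=-3, c=M3/2=-1421/1116, d=(M4−M3)/(6·3)=1421/10044, b=Δ3−h3·(2M3+M4)/6=1049/558
t_q=1 → seg 0, τ=1; S=0+401/279·τ+0·τ²+-523/2232·τ³=895/744

  seg 0: a=0 b=401/279 c=0 d=-523/2232
  seg 1: a=1 b=-767/558 c=-523/372 d=4009/10044
  seg 2: a=-5 b=1079/1116 c=610/279 d=-143/124
  seg 3: a=-3 b=1049/558 c=-1421/1116 d=1421/10044
S(1) = 895/744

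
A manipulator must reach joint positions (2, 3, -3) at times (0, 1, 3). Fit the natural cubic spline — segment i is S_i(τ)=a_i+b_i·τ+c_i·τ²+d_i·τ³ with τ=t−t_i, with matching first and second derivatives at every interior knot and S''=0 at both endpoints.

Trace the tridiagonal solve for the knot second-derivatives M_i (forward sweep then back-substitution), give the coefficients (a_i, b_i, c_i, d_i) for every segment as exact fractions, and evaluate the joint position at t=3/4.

  seg 0: a=2 b=5/3 c=0 d=-2/3
  seg 1: a=3 b=-1/3 c=-2 d=1/3
S(3/4) = 95/32

Δ: Δ0=1, Δ1=-3
row 1: diag=6, rhs=-24; c'=1/3, d'=-4
back: M1=-4
M: M0=0, M1=-4, M2=0
seg 0: a=2, c=M0/2=0, d=(M1−M0)/(6·1)=-2/3, b=Δ0−h0·(2M0+M1)/6=5/3
seg 1: a=3, c=M1/2=-2, d=(M2−M1)/(6·2)=1/3, b=Δ1−h1·(2M1+M2)/6=-1/3
t_q=3/4 → seg 0, τ=3/4; S=2+5/3·τ+0·τ²+-2/3·τ³=95/32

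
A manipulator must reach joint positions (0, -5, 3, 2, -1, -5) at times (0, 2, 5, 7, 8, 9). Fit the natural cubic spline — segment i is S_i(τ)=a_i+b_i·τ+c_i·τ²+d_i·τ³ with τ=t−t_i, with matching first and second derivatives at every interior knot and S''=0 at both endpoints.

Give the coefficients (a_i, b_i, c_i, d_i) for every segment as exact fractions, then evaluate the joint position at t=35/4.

Δ: Δ0=-5/2, Δ1=8/3, Δ2=-1/2, Δ3=-3, Δ4=-4
row 1: diag=10, rhs=31; c'=3/10, d'=31/10
row 2: denom=10−3·3/10=91/10; d'=(-19−3·31/10)/(91/10)=-283/91
row 3: denom=6−2·20/91=506/91; d'=(-15−2·-283/91)/(506/91)=-799/506
row 4: denom=4−1·91/506=1933/506; d'=(-6−1·-799/506)/(1933/506)=-2237/1933
back: M4=-2237/1933
back: M3=-799/506−91/506·-2237/1933=-2650/1933
back: M2=-283/91−20/91·-2650/1933=-5429/1933
back: M1=31/10−3/10·-5429/1933=7621/1933
M: M0=0, M1=7621/1933, M2=-5429/1933, M3=-2650/1933, M4=-2237/1933, M5=0
seg 0: a=0, c=M0/2=0, d=(M1−M0)/(6·2)=7621/23196, b=Δ0−h0·(2M0+M1)/6=-44237/11598
seg 1: a=-5, c=M1/2=7621/3866, d=(M2−M1)/(6·3)=-725/1933, b=Δ1−h1·(2M1+M2)/6=1489/11598
seg 2: a=3, c=M2/2=-5429/3866, d=(M3−M2)/(6·2)=2779/23196, b=Δ2−h2·(2M2+M3)/6=21217/11598
seg 3: a=2, c=M3/2=-1325/1933, d=(M4−M3)/(6·1)=413/11598, b=Δ3−h3·(2M3+M4)/6=-27257/11598
seg 4: a=-1, c=M4/2=-2237/3866, d=(M5−M4)/(6·1)=2237/11598, b=Δ4−h4·(2M4+M5)/6=-20959/5799
t_q=35/4 → seg 4, τ=3/4; S=-1+-20959/5799·τ+-2237/3866·τ²+2237/11598·τ³=-978511/247424

  seg 0: a=0 b=-44237/11598 c=0 d=7621/23196
  seg 1: a=-5 b=1489/11598 c=7621/3866 d=-725/1933
  seg 2: a=3 b=21217/11598 c=-5429/3866 d=2779/23196
  seg 3: a=2 b=-27257/11598 c=-1325/1933 d=413/11598
  seg 4: a=-1 b=-20959/5799 c=-2237/3866 d=2237/11598
S(35/4) = -978511/247424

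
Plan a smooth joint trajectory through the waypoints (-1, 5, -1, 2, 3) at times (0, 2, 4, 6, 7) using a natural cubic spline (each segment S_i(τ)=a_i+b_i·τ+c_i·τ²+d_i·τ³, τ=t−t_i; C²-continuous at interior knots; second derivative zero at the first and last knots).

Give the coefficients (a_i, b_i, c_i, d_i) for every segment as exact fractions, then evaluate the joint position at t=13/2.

  seg 0: a=-1 b=203/41 c=0 d=-20/41
  seg 1: a=5 b=-37/41 c=-120/41 d=77/82
  seg 2: a=-1 b=-55/41 c=111/41 d=-211/328
  seg 3: a=2 b=145/82 c=-189/164 d=63/164
S(13/2) = 3469/1312

Δ: Δ0=3, Δ1=-3, Δ2=3/2, Δ3=1
row 1: diag=8, rhs=-36; c'=1/4, d'=-9/2
row 2: denom=8−2·1/4=15/2; d'=(27−2·-9/2)/(15/2)=24/5
row 3: denom=6−2·4/15=82/15; d'=(-3−2·24/5)/(82/15)=-189/82
back: M3=-189/82
back: M2=24/5−4/15·-189/82=222/41
back: M1=-9/2−1/4·222/41=-240/41
M: M0=0, M1=-240/41, M2=222/41, M3=-189/82, M4=0
seg 0: a=-1, c=M0/2=0, d=(M1−M0)/(6·2)=-20/41, b=Δ0−h0·(2M0+M1)/6=203/41
seg 1: a=5, c=M1/2=-120/41, d=(M2−M1)/(6·2)=77/82, b=Δ1−h1·(2M1+M2)/6=-37/41
seg 2: a=-1, c=M2/2=111/41, d=(M3−M2)/(6·2)=-211/328, b=Δ2−h2·(2M2+M3)/6=-55/41
seg 3: a=2, c=M3/2=-189/164, d=(M4−M3)/(6·1)=63/164, b=Δ3−h3·(2M3+M4)/6=145/82
t_q=13/2 → seg 3, τ=1/2; S=2+145/82·τ+-189/164·τ²+63/164·τ³=3469/1312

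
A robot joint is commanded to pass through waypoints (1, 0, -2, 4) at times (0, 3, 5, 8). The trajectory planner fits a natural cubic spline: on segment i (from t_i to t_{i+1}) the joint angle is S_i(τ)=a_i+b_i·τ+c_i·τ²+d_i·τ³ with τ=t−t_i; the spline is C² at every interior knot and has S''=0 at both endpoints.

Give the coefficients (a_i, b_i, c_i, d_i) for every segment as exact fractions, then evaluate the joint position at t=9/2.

  seg 0: a=1 b=1/16 c=0 d=-19/432
  seg 1: a=0 b=-9/8 c=-19/48 d=11/48
  seg 2: a=-2 b=1/24 c=47/48 d=-47/432
S(9/2) = -231/128

Δ: Δ0=-1/3, Δ1=-1, Δ2=2
row 1: diag=10, rhs=-4; c'=1/5, d'=-2/5
row 2: denom=10−2·1/5=48/5; d'=(18−2·-2/5)/(48/5)=47/24
back: M2=47/24
back: M1=-2/5−1/5·47/24=-19/24
M: M0=0, M1=-19/24, M2=47/24, M3=0
seg 0: a=1, c=M0/2=0, d=(M1−M0)/(6·3)=-19/432, b=Δ0−h0·(2M0+M1)/6=1/16
seg 1: a=0, c=M1/2=-19/48, d=(M2−M1)/(6·2)=11/48, b=Δ1−h1·(2M1+M2)/6=-9/8
seg 2: a=-2, c=M2/2=47/48, d=(M3−M2)/(6·3)=-47/432, b=Δ2−h2·(2M2+M3)/6=1/24
t_q=9/2 → seg 1, τ=3/2; S=0+-9/8·τ+-19/48·τ²+11/48·τ³=-231/128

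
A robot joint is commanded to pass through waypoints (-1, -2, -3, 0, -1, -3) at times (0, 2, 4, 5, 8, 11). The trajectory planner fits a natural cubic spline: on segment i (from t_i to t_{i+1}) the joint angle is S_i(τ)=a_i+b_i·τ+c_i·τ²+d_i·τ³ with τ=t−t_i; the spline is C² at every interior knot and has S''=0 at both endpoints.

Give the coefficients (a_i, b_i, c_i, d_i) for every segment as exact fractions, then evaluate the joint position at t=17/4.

Δ: Δ0=-1/2, Δ1=-1/2, Δ2=3, Δ3=-1/3, Δ4=-2/3
row 1: diag=8, rhs=0; c'=1/4, d'=0
row 2: denom=6−2·1/4=11/2; d'=(21−2·0)/(11/2)=42/11
row 3: denom=8−1·2/11=86/11; d'=(-20−1·42/11)/(86/11)=-131/43
row 4: denom=12−3·33/86=933/86; d'=(-2−3·-131/43)/(933/86)=614/933
back: M4=614/933
back: M3=-131/43−33/86·614/933=-1026/311
back: M2=42/11−2/11·-1026/311=1374/311
back: M1=0−1/4·1374/311=-687/622
M: M0=0, M1=-687/622, M2=1374/311, M3=-1026/311, M4=614/933, M5=0
seg 0: a=-1, c=M0/2=0, d=(M1−M0)/(6·2)=-229/2488, b=Δ0−h0·(2M0+M1)/6=-41/311
seg 1: a=-2, c=M1/2=-687/1244, d=(M2−M1)/(6·2)=1145/2488, b=Δ1−h1·(2M1+M2)/6=-769/622
seg 2: a=-3, c=M2/2=687/311, d=(M3−M2)/(6·1)=-400/311, b=Δ2−h2·(2M2+M3)/6=646/311
seg 3: a=0, c=M3/2=-513/311, d=(M4−M3)/(6·3)=1846/8397, b=Δ3−h3·(2M3+M4)/6=820/311
seg 4: a=-1, c=M4/2=307/933, d=(M5−M4)/(6·3)=-307/8397, b=Δ4−h4·(2M4+M5)/6=-412/311
t_q=17/4 → seg 2, τ=1/4; S=-3+646/311·τ+687/311·τ²+-400/311·τ³=-11757/4976

  seg 0: a=-1 b=-41/311 c=0 d=-229/2488
  seg 1: a=-2 b=-769/622 c=-687/1244 d=1145/2488
  seg 2: a=-3 b=646/311 c=687/311 d=-400/311
  seg 3: a=0 b=820/311 c=-513/311 d=1846/8397
  seg 4: a=-1 b=-412/311 c=307/933 d=-307/8397
S(17/4) = -11757/4976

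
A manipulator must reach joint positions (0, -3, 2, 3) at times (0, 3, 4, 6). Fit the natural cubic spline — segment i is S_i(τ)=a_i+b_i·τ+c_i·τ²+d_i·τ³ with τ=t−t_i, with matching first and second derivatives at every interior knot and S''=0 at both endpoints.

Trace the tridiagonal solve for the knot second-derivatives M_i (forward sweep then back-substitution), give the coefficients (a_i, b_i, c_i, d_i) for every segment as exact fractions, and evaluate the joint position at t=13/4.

Δ: Δ0=-1, Δ1=5, Δ2=1/2
row 1: diag=8, rhs=36; c'=1/8, d'=9/2
row 2: denom=6−1·1/8=47/8; d'=(-27−1·9/2)/(47/8)=-252/47
back: M2=-252/47
back: M1=9/2−1/8·-252/47=243/47
M: M0=0, M1=243/47, M2=-252/47, M3=0
seg 0: a=0, c=M0/2=0, d=(M1−M0)/(6·3)=27/94, b=Δ0−h0·(2M0+M1)/6=-337/94
seg 1: a=-3, c=M1/2=243/94, d=(M2−M1)/(6·1)=-165/94, b=Δ1−h1·(2M1+M2)/6=196/47
seg 2: a=2, c=M2/2=-126/47, d=(M3−M2)/(6·2)=21/47, b=Δ2−h2·(2M2+M3)/6=383/94
t_q=13/4 → seg 1, τ=1/4; S=-3+196/47·τ+243/94·τ²+-165/94·τ³=-10969/6016

  seg 0: a=0 b=-337/94 c=0 d=27/94
  seg 1: a=-3 b=196/47 c=243/94 d=-165/94
  seg 2: a=2 b=383/94 c=-126/47 d=21/47
S(13/4) = -10969/6016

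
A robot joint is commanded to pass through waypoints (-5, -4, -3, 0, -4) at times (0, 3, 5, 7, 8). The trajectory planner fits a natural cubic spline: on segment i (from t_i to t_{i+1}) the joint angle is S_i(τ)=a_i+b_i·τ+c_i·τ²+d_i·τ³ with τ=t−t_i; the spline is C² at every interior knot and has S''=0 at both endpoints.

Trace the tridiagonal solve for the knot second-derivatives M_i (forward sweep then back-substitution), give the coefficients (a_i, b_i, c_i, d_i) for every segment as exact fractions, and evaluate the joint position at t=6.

  seg 0: a=-5 b=41/78 c=0 d=-5/234
  seg 1: a=-4 b=-2/39 c=-5/26 d=73/312
  seg 2: a=-3 b=155/78 c=63/52 d=-227/312
  seg 3: a=0 b=-74/39 c=-41/13 d=41/39
S(6) = -55/104

Δ: Δ0=1/3, Δ1=1/2, Δ2=3/2, Δ3=-4
row 1: diag=10, rhs=1; c'=1/5, d'=1/10
row 2: denom=8−2·1/5=38/5; d'=(6−2·1/10)/(38/5)=29/38
row 3: denom=6−2·5/19=104/19; d'=(-33−2·29/38)/(104/19)=-82/13
back: M3=-82/13
back: M2=29/38−5/19·-82/13=63/26
back: M1=1/10−1/5·63/26=-5/13
M: M0=0, M1=-5/13, M2=63/26, M3=-82/13, M4=0
seg 0: a=-5, c=M0/2=0, d=(M1−M0)/(6·3)=-5/234, b=Δ0−h0·(2M0+M1)/6=41/78
seg 1: a=-4, c=M1/2=-5/26, d=(M2−M1)/(6·2)=73/312, b=Δ1−h1·(2M1+M2)/6=-2/39
seg 2: a=-3, c=M2/2=63/52, d=(M3−M2)/(6·2)=-227/312, b=Δ2−h2·(2M2+M3)/6=155/78
seg 3: a=0, c=M3/2=-41/13, d=(M4−M3)/(6·1)=41/39, b=Δ3−h3·(2M3+M4)/6=-74/39
t_q=6 → seg 2, τ=1; S=-3+155/78·τ+63/52·τ²+-227/312·τ³=-55/104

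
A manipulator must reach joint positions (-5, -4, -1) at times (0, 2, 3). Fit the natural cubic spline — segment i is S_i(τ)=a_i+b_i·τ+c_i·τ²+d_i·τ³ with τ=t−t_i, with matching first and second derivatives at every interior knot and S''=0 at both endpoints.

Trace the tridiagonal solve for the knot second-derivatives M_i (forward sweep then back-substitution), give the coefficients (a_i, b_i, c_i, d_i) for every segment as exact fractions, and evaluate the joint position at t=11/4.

  seg 0: a=-5 b=-1/3 c=0 d=5/24
  seg 1: a=-4 b=13/6 c=5/4 d=-5/12
S(11/4) = -473/256

Δ: Δ0=1/2, Δ1=3
row 1: diag=6, rhs=15; c'=1/6, d'=5/2
back: M1=5/2
M: M0=0, M1=5/2, M2=0
seg 0: a=-5, c=M0/2=0, d=(M1−M0)/(6·2)=5/24, b=Δ0−h0·(2M0+M1)/6=-1/3
seg 1: a=-4, c=M1/2=5/4, d=(M2−M1)/(6·1)=-5/12, b=Δ1−h1·(2M1+M2)/6=13/6
t_q=11/4 → seg 1, τ=3/4; S=-4+13/6·τ+5/4·τ²+-5/12·τ³=-473/256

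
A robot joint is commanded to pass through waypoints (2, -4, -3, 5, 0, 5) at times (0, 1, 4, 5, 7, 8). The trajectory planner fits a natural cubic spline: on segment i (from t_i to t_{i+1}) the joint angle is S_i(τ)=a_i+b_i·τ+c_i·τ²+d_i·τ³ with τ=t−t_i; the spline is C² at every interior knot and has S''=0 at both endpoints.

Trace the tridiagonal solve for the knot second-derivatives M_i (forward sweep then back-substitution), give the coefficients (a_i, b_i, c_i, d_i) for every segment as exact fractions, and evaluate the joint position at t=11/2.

Δ: Δ0=-6, Δ1=1/3, Δ2=8, Δ3=-5/2, Δ4=5
row 1: diag=8, rhs=38; c'=3/8, d'=19/4
row 2: denom=8−3·3/8=55/8; d'=(46−3·19/4)/(55/8)=254/55
row 3: denom=6−1·8/55=322/55; d'=(-63−1·254/55)/(322/55)=-3719/322
row 4: denom=6−2·55/161=856/161; d'=(45−2·-3719/322)/(856/161)=2741/214
back: M4=2741/214
back: M3=-3719/322−55/161·2741/214=-1704/107
back: M2=254/55−8/55·-1704/107=742/107
back: M1=19/4−3/8·742/107=230/107
M: M0=0, M1=230/107, M2=742/107, M3=-1704/107, M4=2741/214, M5=0
seg 0: a=2, c=M0/2=0, d=(M1−M0)/(6·1)=115/321, b=Δ0−h0·(2M0+M1)/6=-2041/321
seg 1: a=-4, c=M1/2=115/107, d=(M2−M1)/(6·3)=256/963, b=Δ1−h1·(2M1+M2)/6=-1696/321
seg 2: a=-3, c=M2/2=371/107, d=(M3−M2)/(6·1)=-1223/321, b=Δ2−h2·(2M2+M3)/6=2678/321
seg 3: a=5, c=M3/2=-852/107, d=(M4−M3)/(6·2)=6149/2568, b=Δ3−h3·(2M3+M4)/6=1235/321
seg 4: a=0, c=M4/2=2741/428, d=(M5−M4)/(6·1)=-2741/1284, b=Δ4−h4·(2M4+M5)/6=469/642
t_q=11/2 → seg 3, τ=1/2; S=5+1235/321·τ+-852/107·τ²+6149/2568·τ³=35831/6848

  seg 0: a=2 b=-2041/321 c=0 d=115/321
  seg 1: a=-4 b=-1696/321 c=115/107 d=256/963
  seg 2: a=-3 b=2678/321 c=371/107 d=-1223/321
  seg 3: a=5 b=1235/321 c=-852/107 d=6149/2568
  seg 4: a=0 b=469/642 c=2741/428 d=-2741/1284
S(11/2) = 35831/6848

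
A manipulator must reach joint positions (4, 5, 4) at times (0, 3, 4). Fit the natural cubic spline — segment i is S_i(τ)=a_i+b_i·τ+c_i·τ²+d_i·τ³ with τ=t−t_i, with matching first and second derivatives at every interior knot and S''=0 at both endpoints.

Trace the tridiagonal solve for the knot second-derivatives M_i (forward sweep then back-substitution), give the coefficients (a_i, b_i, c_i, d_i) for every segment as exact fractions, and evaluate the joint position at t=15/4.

Δ: Δ0=1/3, Δ1=-1
row 1: diag=8, rhs=-8; c'=1/8, d'=-1
back: M1=-1
M: M0=0, M1=-1, M2=0
seg 0: a=4, c=M0/2=0, d=(M1−M0)/(6·3)=-1/18, b=Δ0−h0·(2M0+M1)/6=5/6
seg 1: a=5, c=M1/2=-1/2, d=(M2−M1)/(6·1)=1/6, b=Δ1−h1·(2M1+M2)/6=-2/3
t_q=15/4 → seg 1, τ=3/4; S=5+-2/3·τ+-1/2·τ²+1/6·τ³=549/128

  seg 0: a=4 b=5/6 c=0 d=-1/18
  seg 1: a=5 b=-2/3 c=-1/2 d=1/6
S(15/4) = 549/128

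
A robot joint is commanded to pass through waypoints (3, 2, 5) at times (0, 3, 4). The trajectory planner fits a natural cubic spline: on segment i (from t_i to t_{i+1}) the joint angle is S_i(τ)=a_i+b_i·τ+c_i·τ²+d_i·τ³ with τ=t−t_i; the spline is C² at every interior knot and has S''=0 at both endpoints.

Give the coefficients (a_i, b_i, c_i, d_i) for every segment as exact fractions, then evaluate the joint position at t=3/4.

  seg 0: a=3 b=-19/12 c=0 d=5/36
  seg 1: a=2 b=13/6 c=5/4 d=-5/12
S(3/4) = 479/256

Δ: Δ0=-1/3, Δ1=3
row 1: diag=8, rhs=20; c'=1/8, d'=5/2
back: M1=5/2
M: M0=0, M1=5/2, M2=0
seg 0: a=3, c=M0/2=0, d=(M1−M0)/(6·3)=5/36, b=Δ0−h0·(2M0+M1)/6=-19/12
seg 1: a=2, c=M1/2=5/4, d=(M2−M1)/(6·1)=-5/12, b=Δ1−h1·(2M1+M2)/6=13/6
t_q=3/4 → seg 0, τ=3/4; S=3+-19/12·τ+0·τ²+5/36·τ³=479/256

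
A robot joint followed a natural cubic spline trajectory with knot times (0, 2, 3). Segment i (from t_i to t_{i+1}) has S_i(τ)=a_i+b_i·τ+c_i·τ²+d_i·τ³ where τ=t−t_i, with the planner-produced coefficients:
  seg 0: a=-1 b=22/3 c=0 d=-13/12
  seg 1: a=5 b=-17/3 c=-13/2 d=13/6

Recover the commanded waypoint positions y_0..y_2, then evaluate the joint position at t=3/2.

y_0=-1 y_1=5 y_2=-5
S(3/2) = 203/32

y_0 = S_0(0) = a_0 = -1
y_1 = S_1(0) = a_1 = 5
y_2 = S_1(1) = -5
t_q=3/2 is in segment 0 (τ=3/2); S_0(τ)=203/32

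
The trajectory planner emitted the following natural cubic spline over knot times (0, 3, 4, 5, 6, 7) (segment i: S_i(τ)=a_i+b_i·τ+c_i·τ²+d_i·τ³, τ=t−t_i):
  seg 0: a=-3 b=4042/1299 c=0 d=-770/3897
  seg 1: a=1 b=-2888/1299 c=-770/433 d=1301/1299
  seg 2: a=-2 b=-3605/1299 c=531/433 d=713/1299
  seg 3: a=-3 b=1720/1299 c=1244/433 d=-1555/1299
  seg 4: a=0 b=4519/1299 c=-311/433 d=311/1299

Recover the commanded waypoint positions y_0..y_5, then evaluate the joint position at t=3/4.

y_0 = S_0(0) = a_0 = -3
y_1 = S_1(0) = a_1 = 1
y_2 = S_2(0) = a_2 = -2
y_3 = S_3(0) = a_3 = -3
y_4 = S_4(0) = a_4 = 0
y_5 = S_4(1) = 3
t_q=3/4 is in segment 0 (τ=3/4); S_0(τ)=-10387/13856

y_0=-3 y_1=1 y_2=-2 y_3=-3 y_4=0 y_5=3
S(3/4) = -10387/13856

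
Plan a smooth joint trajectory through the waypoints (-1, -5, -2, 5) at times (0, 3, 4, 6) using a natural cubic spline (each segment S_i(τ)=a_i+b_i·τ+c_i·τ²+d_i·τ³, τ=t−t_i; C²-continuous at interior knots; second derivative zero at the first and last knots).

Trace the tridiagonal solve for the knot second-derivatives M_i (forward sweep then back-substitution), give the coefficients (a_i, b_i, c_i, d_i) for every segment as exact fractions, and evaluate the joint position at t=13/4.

Δ: Δ0=-4/3, Δ1=3, Δ2=7/2
row 1: diag=8, rhs=26; c'=1/8, d'=13/4
row 2: denom=6−1·1/8=47/8; d'=(3−1·13/4)/(47/8)=-2/47
back: M2=-2/47
back: M1=13/4−1/8·-2/47=153/47
M: M0=0, M1=153/47, M2=-2/47, M3=0
seg 0: a=-1, c=M0/2=0, d=(M1−M0)/(6·3)=17/94, b=Δ0−h0·(2M0+M1)/6=-835/282
seg 1: a=-5, c=M1/2=153/94, d=(M2−M1)/(6·1)=-155/282, b=Δ1−h1·(2M1+M2)/6=271/141
seg 2: a=-2, c=M2/2=-1/47, d=(M3−M2)/(6·2)=1/282, b=Δ2−h2·(2M2+M3)/6=995/282
t_q=13/4 → seg 1, τ=1/4; S=-5+271/141·τ+153/94·τ²+-155/282·τ³=-26629/6016

  seg 0: a=-1 b=-835/282 c=0 d=17/94
  seg 1: a=-5 b=271/141 c=153/94 d=-155/282
  seg 2: a=-2 b=995/282 c=-1/47 d=1/282
S(13/4) = -26629/6016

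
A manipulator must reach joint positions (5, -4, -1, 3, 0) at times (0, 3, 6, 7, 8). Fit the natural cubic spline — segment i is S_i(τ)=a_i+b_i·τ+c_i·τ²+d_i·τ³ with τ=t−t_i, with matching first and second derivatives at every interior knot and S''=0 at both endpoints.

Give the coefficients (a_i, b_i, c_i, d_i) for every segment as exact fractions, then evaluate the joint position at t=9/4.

  seg 0: a=5 b=-403/112 c=0 d=67/1008
  seg 1: a=-4 b=-101/56 c=67/112 d=113/1008
  seg 2: a=-1 b=77/16 c=45/28 d=-271/112
  seg 3: a=3 b=43/56 c=-633/112 d=211/112
S(9/4) = -2395/1024

Δ: Δ0=-3, Δ1=1, Δ2=4, Δ3=-3
row 1: diag=12, rhs=24; c'=1/4, d'=2
row 2: denom=8−3·1/4=29/4; d'=(18−3·2)/(29/4)=48/29
row 3: denom=4−1·4/29=112/29; d'=(-42−1·48/29)/(112/29)=-633/56
back: M3=-633/56
back: M2=48/29−4/29·-633/56=45/14
back: M1=2−1/4·45/14=67/56
M: M0=0, M1=67/56, M2=45/14, M3=-633/56, M4=0
seg 0: a=5, c=M0/2=0, d=(M1−M0)/(6·3)=67/1008, b=Δ0−h0·(2M0+M1)/6=-403/112
seg 1: a=-4, c=M1/2=67/112, d=(M2−M1)/(6·3)=113/1008, b=Δ1−h1·(2M1+M2)/6=-101/56
seg 2: a=-1, c=M2/2=45/28, d=(M3−M2)/(6·1)=-271/112, b=Δ2−h2·(2M2+M3)/6=77/16
seg 3: a=3, c=M3/2=-633/112, d=(M4−M3)/(6·1)=211/112, b=Δ3−h3·(2M3+M4)/6=43/56
t_q=9/4 → seg 0, τ=9/4; S=5+-403/112·τ+0·τ²+67/1008·τ³=-2395/1024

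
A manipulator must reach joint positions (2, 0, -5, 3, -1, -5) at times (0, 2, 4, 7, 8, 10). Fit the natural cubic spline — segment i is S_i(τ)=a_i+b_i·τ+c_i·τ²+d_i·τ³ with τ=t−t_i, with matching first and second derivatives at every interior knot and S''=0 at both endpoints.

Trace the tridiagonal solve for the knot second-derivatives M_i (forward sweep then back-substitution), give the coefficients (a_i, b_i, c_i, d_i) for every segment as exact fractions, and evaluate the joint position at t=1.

Δ: Δ0=-1, Δ1=-5/2, Δ2=8/3, Δ3=-4, Δ4=-2
row 1: diag=8, rhs=-9; c'=1/4, d'=-9/8
row 2: denom=10−2·1/4=19/2; d'=(31−2·-9/8)/(19/2)=7/2
row 3: denom=8−3·6/19=134/19; d'=(-40−3·7/2)/(134/19)=-1919/268
row 4: denom=6−1·19/134=785/134; d'=(12−1·-1919/268)/(785/134)=1027/314
back: M4=1027/314
back: M3=-1919/268−19/134·1027/314=-1197/157
back: M2=7/2−6/19·-1197/157=1855/314
back: M1=-9/8−1/4·1855/314=-817/314
M: M0=0, M1=-817/314, M2=1855/314, M3=-1197/157, M4=1027/314, M5=0
seg 0: a=2, c=M0/2=0, d=(M1−M0)/(6·2)=-817/3768, b=Δ0−h0·(2M0+M1)/6=-125/942
seg 1: a=0, c=M1/2=-817/628, d=(M2−M1)/(6·2)=334/471, b=Δ1−h1·(2M1+M2)/6=-1288/471
seg 2: a=-5, c=M2/2=1855/628, d=(M3−M2)/(6·3)=-4249/5652, b=Δ2−h2·(2M2+M3)/6=269/471
seg 3: a=3, c=M3/2=-1197/314, d=(M4−M3)/(6·1)=3421/1884, b=Δ3−h3·(2M3+M4)/6=-3775/1884
seg 4: a=-1, c=M4/2=1027/628, d=(M5−M4)/(6·2)=-1027/3768, b=Δ4−h4·(2M4+M5)/6=-1969/471
t_q=1 → seg 0, τ=1; S=2+-125/942·τ+0·τ²+-817/3768·τ³=2073/1256

  seg 0: a=2 b=-125/942 c=0 d=-817/3768
  seg 1: a=0 b=-1288/471 c=-817/628 d=334/471
  seg 2: a=-5 b=269/471 c=1855/628 d=-4249/5652
  seg 3: a=3 b=-3775/1884 c=-1197/314 d=3421/1884
  seg 4: a=-1 b=-1969/471 c=1027/628 d=-1027/3768
S(1) = 2073/1256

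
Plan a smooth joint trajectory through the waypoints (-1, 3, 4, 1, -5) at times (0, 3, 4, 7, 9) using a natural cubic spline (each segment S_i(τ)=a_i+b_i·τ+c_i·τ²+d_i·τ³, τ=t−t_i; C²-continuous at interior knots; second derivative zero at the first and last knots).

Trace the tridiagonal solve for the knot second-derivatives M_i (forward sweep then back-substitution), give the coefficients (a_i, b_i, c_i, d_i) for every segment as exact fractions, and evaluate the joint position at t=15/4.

Δ: Δ0=4/3, Δ1=1, Δ2=-1, Δ3=-3
row 1: diag=8, rhs=-2; c'=1/8, d'=-1/4
row 2: denom=8−1·1/8=63/8; d'=(-12−1·-1/4)/(63/8)=-94/63
row 3: denom=10−3·8/21=62/7; d'=(-12−3·-94/63)/(62/7)=-79/93
back: M3=-79/93
back: M2=-94/63−8/21·-79/93=-326/279
back: M1=-1/4−1/8·-326/279=-29/279
M: M0=0, M1=-29/279, M2=-326/279, M3=-79/93, M4=0
seg 0: a=-1, c=M0/2=0, d=(M1−M0)/(6·3)=-29/5022, b=Δ0−h0·(2M0+M1)/6=773/558
seg 1: a=3, c=M1/2=-29/558, d=(M2−M1)/(6·1)=-11/62, b=Δ1−h1·(2M1+M2)/6=343/279
seg 2: a=4, c=M2/2=-163/279, d=(M3−M2)/(6·3)=89/5022, b=Δ2−h2·(2M2+M3)/6=331/558
seg 3: a=1, c=M3/2=-79/186, d=(M4−M3)/(6·2)=79/1116, b=Δ3−h3·(2M3+M4)/6=-679/279
t_q=15/4 → seg 1, τ=3/4; S=3+343/279·τ+-29/558·τ²+-11/62·τ³=45449/11904

  seg 0: a=-1 b=773/558 c=0 d=-29/5022
  seg 1: a=3 b=343/279 c=-29/558 d=-11/62
  seg 2: a=4 b=331/558 c=-163/279 d=89/5022
  seg 3: a=1 b=-679/279 c=-79/186 d=79/1116
S(15/4) = 45449/11904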